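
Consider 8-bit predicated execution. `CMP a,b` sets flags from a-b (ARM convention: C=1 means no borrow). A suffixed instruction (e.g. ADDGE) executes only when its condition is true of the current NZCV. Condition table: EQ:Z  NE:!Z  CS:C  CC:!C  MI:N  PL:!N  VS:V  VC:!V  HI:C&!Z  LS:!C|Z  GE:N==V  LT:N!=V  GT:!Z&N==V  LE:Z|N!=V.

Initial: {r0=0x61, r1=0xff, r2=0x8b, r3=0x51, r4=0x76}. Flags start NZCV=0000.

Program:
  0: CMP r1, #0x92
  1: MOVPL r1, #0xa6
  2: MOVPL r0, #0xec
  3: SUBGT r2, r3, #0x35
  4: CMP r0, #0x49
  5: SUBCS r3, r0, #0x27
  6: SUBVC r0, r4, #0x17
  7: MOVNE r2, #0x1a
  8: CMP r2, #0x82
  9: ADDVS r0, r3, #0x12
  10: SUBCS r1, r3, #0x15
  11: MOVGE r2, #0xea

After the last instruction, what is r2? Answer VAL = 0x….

VAL = 0xea

0: ✓ CMP  NZCV=0010
1: ✓ MOVPL  r1←0xa6
2: ✓ MOVPL  r0←0xec
3: ✓ SUBGT  r2←0x1c
4: ✓ CMP  NZCV=1010
5: ✓ SUBCS  r3←0xc5
6: ✓ SUBVC  r0←0x5f
7: ✓ MOVNE  r2←0x1a
8: ✓ CMP  NZCV=1001
9: ✓ ADDVS  r0←0xd7
10: · SUBCS
11: ✓ MOVGE  r2←0xea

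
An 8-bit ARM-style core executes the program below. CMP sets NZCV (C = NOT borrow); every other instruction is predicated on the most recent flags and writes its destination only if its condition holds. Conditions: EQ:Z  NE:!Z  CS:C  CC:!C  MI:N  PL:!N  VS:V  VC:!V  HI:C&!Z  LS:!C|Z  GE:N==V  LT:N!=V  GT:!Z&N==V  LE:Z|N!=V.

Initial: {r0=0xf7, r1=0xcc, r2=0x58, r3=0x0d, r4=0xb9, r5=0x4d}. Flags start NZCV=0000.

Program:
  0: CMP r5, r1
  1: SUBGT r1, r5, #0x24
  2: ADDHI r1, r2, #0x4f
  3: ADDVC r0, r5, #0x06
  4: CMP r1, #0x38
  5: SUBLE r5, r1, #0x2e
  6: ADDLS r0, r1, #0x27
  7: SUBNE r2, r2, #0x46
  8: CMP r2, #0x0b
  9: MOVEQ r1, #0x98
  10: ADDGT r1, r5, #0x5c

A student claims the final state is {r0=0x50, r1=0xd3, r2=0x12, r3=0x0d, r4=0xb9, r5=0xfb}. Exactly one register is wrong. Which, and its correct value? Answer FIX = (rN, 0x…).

FIX = (r1, 0x57)

[0] flags=1001 → (cmp)
[1] flags=1001 GT?T → r1=0x29
[2] flags=1001 HI?F → skip
[3] flags=1001 VC?F → skip
[4] flags=1000 → (cmp)
[5] flags=1000 LE?T → r5=0xfb
[6] flags=1000 LS?T → r0=0x50
[7] flags=1000 NE?T → r2=0x12
[8] flags=0010 → (cmp)
[9] flags=0010 EQ?F → skip
[10] flags=0010 GT?T → r1=0x57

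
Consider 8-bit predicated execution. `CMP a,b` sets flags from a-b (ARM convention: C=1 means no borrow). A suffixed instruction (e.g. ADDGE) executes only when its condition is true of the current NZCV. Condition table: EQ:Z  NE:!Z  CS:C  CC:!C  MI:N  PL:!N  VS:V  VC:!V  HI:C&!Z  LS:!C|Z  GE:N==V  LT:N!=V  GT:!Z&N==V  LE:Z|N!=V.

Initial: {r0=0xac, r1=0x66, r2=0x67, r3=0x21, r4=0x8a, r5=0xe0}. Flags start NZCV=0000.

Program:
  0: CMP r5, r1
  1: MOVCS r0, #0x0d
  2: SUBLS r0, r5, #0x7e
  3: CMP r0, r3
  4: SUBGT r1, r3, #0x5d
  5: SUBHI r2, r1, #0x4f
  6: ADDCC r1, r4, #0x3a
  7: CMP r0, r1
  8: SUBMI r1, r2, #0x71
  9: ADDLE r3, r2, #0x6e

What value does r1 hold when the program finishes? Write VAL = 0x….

VAL = 0xc4

0: ✓ CMP  NZCV=0011
1: ✓ MOVCS  r0←0x0d
2: · SUBLS
3: ✓ CMP  NZCV=1000
4: · SUBGT
5: · SUBHI
6: ✓ ADDCC  r1←0xc4
7: ✓ CMP  NZCV=0000
8: · SUBMI
9: · ADDLE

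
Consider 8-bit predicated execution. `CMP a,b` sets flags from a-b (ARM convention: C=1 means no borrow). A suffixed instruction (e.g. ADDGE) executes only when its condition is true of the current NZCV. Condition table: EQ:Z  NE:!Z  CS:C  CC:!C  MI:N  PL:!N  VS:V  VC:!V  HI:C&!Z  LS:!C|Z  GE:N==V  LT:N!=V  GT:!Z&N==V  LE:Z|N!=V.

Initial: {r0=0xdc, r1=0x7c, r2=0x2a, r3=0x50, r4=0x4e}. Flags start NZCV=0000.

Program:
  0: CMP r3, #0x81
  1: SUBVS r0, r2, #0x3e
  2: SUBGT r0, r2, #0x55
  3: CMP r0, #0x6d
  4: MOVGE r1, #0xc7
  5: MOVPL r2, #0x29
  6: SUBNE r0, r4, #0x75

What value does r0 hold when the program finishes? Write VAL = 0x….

VAL = 0xd9

0: ✓ CMP  NZCV=1001
1: ✓ SUBVS  r0←0xec
2: ✓ SUBGT  r0←0xd5
3: ✓ CMP  NZCV=0011
4: · MOVGE
5: ✓ MOVPL  r2←0x29
6: ✓ SUBNE  r0←0xd9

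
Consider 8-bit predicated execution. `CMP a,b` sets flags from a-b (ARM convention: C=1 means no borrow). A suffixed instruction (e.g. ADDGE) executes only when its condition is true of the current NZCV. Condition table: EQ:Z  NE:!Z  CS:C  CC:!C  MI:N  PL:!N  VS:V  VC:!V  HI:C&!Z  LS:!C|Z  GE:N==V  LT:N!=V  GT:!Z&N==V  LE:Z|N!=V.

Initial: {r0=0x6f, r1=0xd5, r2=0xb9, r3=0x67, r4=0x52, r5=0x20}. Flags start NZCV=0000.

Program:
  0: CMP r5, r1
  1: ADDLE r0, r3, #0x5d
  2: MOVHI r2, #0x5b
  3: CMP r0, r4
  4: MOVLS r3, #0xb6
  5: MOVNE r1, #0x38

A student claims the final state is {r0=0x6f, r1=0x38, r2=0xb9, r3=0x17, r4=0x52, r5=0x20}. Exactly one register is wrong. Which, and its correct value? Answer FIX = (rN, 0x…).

0: ✓ CMP  NZCV=0000
1: · ADDLE
2: · MOVHI
3: ✓ CMP  NZCV=0010
4: · MOVLS
5: ✓ MOVNE  r1←0x38

FIX = (r3, 0x67)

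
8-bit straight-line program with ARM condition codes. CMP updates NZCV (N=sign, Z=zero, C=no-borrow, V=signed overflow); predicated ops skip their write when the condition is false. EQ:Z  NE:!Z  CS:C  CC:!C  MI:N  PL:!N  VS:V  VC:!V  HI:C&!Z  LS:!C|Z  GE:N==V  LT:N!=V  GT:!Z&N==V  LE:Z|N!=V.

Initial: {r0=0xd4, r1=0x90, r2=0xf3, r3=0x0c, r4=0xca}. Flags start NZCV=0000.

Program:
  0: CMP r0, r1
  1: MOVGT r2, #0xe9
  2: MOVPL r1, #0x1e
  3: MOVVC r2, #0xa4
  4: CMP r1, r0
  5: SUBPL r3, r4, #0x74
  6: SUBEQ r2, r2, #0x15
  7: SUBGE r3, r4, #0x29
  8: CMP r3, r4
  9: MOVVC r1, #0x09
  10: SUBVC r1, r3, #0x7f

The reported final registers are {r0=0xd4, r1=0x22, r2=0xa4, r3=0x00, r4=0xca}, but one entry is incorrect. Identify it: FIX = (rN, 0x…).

FIX = (r3, 0xa1)

0: ✓ CMP  NZCV=0010
1: ✓ MOVGT  r2←0xe9
2: ✓ MOVPL  r1←0x1e
3: ✓ MOVVC  r2←0xa4
4: ✓ CMP  NZCV=0000
5: ✓ SUBPL  r3←0x56
6: · SUBEQ
7: ✓ SUBGE  r3←0xa1
8: ✓ CMP  NZCV=1000
9: ✓ MOVVC  r1←0x09
10: ✓ SUBVC  r1←0x22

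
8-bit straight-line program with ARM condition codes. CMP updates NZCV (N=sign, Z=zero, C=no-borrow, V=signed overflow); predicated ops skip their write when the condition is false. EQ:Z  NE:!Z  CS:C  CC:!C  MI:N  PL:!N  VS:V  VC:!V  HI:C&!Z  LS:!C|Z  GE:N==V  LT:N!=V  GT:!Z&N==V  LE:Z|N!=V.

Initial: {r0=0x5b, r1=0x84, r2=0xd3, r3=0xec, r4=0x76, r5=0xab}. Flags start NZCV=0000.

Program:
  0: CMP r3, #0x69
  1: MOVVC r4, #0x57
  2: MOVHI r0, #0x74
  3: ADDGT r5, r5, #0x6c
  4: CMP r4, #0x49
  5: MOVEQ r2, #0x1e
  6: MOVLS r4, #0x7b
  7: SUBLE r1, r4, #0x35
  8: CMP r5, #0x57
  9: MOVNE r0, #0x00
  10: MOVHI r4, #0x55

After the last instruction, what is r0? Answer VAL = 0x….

[0] flags=1010 → (cmp)
[1] flags=1010 VC?T → r4=0x57
[2] flags=1010 HI?T → r0=0x74
[3] flags=1010 GT?F → skip
[4] flags=0010 → (cmp)
[5] flags=0010 EQ?F → skip
[6] flags=0010 LS?F → skip
[7] flags=0010 LE?F → skip
[8] flags=0011 → (cmp)
[9] flags=0011 NE?T → r0=0x00
[10] flags=0011 HI?T → r4=0x55

VAL = 0x00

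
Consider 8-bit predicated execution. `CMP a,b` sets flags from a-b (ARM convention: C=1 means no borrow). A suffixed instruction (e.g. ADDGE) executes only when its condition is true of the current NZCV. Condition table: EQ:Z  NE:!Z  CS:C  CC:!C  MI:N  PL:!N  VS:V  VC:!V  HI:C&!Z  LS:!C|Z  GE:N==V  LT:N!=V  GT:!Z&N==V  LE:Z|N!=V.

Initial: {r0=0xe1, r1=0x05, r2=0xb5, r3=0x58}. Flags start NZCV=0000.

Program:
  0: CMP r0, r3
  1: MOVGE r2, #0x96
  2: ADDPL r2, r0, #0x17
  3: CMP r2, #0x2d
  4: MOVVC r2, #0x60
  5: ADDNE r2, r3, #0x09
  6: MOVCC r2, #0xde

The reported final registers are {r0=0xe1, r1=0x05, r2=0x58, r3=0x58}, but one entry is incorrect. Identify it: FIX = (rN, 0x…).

FIX = (r2, 0x61)

0: ✓ CMP  NZCV=1010
1: · MOVGE
2: · ADDPL
3: ✓ CMP  NZCV=1010
4: ✓ MOVVC  r2←0x60
5: ✓ ADDNE  r2←0x61
6: · MOVCC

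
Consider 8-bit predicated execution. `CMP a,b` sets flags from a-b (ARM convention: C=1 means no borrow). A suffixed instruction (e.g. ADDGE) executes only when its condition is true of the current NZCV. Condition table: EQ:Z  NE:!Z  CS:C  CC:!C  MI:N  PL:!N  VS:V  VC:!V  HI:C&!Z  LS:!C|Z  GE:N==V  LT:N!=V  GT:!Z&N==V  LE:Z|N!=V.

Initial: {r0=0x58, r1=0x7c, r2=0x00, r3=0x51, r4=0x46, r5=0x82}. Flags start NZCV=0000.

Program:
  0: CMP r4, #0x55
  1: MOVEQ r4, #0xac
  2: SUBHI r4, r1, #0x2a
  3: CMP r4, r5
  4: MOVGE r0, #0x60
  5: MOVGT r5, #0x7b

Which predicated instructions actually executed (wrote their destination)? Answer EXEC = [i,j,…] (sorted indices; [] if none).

EXEC = [4,5]

[0] flags=1000 → (cmp)
[1] flags=1000 EQ?F → skip
[2] flags=1000 HI?F → skip
[3] flags=1001 → (cmp)
[4] flags=1001 GE?T → r0=0x60
[5] flags=1001 GT?T → r5=0x7b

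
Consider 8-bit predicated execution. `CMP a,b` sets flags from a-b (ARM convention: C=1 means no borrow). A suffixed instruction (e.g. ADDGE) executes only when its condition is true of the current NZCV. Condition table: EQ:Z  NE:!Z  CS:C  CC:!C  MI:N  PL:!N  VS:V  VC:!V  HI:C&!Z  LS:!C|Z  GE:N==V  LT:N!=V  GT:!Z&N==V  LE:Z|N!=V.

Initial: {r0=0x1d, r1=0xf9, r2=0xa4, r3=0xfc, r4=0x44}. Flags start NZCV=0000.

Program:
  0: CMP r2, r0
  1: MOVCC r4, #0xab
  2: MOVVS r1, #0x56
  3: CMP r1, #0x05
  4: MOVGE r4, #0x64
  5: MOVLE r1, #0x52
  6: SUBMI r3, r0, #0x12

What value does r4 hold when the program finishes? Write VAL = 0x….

[0] flags=1010 → (cmp)
[1] flags=1010 CC?F → skip
[2] flags=1010 VS?F → skip
[3] flags=1010 → (cmp)
[4] flags=1010 GE?F → skip
[5] flags=1010 LE?T → r1=0x52
[6] flags=1010 MI?T → r3=0x0b

VAL = 0x44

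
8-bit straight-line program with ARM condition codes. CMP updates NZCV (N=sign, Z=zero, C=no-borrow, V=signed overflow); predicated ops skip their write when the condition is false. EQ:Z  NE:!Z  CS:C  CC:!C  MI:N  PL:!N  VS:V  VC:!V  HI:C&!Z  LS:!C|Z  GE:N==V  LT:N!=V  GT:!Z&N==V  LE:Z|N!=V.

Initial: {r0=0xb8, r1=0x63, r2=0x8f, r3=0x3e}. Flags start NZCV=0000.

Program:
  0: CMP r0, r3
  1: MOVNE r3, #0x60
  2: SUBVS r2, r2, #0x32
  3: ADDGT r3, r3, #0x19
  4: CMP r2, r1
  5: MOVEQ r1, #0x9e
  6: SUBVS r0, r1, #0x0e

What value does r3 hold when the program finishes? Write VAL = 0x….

0: ✓ CMP  NZCV=0011
1: ✓ MOVNE  r3←0x60
2: ✓ SUBVS  r2←0x5d
3: · ADDGT
4: ✓ CMP  NZCV=1000
5: · MOVEQ
6: · SUBVS

VAL = 0x60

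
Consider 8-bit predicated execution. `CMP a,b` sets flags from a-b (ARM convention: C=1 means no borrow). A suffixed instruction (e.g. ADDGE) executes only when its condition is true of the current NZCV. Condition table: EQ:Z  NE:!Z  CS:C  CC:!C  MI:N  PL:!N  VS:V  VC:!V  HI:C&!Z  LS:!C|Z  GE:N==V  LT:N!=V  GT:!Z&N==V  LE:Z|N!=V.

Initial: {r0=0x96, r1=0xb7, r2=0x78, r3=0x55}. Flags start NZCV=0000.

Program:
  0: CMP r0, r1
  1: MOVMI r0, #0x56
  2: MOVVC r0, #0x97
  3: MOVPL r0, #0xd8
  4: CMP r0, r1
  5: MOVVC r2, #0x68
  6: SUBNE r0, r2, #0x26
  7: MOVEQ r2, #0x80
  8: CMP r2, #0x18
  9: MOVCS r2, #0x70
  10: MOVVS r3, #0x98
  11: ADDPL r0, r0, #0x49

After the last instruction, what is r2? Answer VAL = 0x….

VAL = 0x70

0: ✓ CMP  NZCV=1000
1: ✓ MOVMI  r0←0x56
2: ✓ MOVVC  r0←0x97
3: · MOVPL
4: ✓ CMP  NZCV=1000
5: ✓ MOVVC  r2←0x68
6: ✓ SUBNE  r0←0x42
7: · MOVEQ
8: ✓ CMP  NZCV=0010
9: ✓ MOVCS  r2←0x70
10: · MOVVS
11: ✓ ADDPL  r0←0x8b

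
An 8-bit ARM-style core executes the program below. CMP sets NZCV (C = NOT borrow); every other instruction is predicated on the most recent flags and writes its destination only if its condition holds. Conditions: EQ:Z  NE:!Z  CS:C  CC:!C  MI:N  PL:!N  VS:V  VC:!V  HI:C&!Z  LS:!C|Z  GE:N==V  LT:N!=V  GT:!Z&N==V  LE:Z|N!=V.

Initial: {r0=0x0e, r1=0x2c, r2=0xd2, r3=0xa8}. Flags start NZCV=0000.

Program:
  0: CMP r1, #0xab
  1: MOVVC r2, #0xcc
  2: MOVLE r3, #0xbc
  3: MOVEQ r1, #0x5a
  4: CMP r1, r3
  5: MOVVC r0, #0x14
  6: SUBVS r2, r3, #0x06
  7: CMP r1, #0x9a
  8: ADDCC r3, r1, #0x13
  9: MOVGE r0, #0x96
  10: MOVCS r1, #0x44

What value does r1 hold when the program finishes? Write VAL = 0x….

VAL = 0x2c

[0] flags=1001 → (cmp)
[1] flags=1001 VC?F → skip
[2] flags=1001 LE?F → skip
[3] flags=1001 EQ?F → skip
[4] flags=1001 → (cmp)
[5] flags=1001 VC?F → skip
[6] flags=1001 VS?T → r2=0xa2
[7] flags=1001 → (cmp)
[8] flags=1001 CC?T → r3=0x3f
[9] flags=1001 GE?T → r0=0x96
[10] flags=1001 CS?F → skip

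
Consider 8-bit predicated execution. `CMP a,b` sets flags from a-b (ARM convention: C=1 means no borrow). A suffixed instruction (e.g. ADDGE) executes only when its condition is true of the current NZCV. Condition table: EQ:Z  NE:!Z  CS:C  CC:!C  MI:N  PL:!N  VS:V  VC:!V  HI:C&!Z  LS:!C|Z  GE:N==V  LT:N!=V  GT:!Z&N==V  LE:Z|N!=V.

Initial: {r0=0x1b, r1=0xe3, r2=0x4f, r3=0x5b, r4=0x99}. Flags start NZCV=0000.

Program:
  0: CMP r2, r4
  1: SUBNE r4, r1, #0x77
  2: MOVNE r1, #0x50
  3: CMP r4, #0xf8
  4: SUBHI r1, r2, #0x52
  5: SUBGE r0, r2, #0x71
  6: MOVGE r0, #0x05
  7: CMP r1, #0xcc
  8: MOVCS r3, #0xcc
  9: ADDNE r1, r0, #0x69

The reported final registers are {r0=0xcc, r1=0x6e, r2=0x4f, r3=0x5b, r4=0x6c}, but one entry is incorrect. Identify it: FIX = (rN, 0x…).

[0] flags=1001 → (cmp)
[1] flags=1001 NE?T → r4=0x6c
[2] flags=1001 NE?T → r1=0x50
[3] flags=0000 → (cmp)
[4] flags=0000 HI?F → skip
[5] flags=0000 GE?T → r0=0xde
[6] flags=0000 GE?T → r0=0x05
[7] flags=1001 → (cmp)
[8] flags=1001 CS?F → skip
[9] flags=1001 NE?T → r1=0x6e

FIX = (r0, 0x05)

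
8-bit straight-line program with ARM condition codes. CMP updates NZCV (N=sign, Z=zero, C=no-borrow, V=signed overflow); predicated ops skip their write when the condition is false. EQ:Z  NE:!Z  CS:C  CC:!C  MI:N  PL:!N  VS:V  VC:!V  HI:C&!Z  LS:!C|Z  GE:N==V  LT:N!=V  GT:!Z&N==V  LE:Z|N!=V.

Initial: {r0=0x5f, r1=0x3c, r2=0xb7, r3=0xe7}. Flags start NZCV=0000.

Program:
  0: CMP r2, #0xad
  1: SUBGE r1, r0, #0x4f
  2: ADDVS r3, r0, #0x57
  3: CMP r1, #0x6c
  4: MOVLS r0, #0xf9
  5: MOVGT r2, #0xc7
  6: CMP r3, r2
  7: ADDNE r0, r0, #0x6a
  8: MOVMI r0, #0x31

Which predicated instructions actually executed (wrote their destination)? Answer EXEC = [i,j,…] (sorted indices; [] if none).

[0] flags=0010 → (cmp)
[1] flags=0010 GE?T → r1=0x10
[2] flags=0010 VS?F → skip
[3] flags=1000 → (cmp)
[4] flags=1000 LS?T → r0=0xf9
[5] flags=1000 GT?F → skip
[6] flags=0010 → (cmp)
[7] flags=0010 NE?T → r0=0x63
[8] flags=0010 MI?F → skip

EXEC = [1,4,7]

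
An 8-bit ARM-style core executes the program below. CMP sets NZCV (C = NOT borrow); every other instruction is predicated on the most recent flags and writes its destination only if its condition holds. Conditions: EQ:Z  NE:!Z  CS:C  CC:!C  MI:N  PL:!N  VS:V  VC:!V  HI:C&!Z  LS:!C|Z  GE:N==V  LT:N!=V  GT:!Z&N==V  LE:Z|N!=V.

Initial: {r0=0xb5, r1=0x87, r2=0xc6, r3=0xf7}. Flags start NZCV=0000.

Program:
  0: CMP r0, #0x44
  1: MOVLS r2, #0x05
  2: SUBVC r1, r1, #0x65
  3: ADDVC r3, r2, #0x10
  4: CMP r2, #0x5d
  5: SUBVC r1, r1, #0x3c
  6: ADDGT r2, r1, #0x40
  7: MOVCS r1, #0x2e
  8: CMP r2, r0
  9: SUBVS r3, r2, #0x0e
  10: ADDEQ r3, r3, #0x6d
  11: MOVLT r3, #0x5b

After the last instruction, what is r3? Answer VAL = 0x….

[0] flags=0011 → (cmp)
[1] flags=0011 LS?F → skip
[2] flags=0011 VC?F → skip
[3] flags=0011 VC?F → skip
[4] flags=0011 → (cmp)
[5] flags=0011 VC?F → skip
[6] flags=0011 GT?F → skip
[7] flags=0011 CS?T → r1=0x2e
[8] flags=0010 → (cmp)
[9] flags=0010 VS?F → skip
[10] flags=0010 EQ?F → skip
[11] flags=0010 LT?F → skip

VAL = 0xf7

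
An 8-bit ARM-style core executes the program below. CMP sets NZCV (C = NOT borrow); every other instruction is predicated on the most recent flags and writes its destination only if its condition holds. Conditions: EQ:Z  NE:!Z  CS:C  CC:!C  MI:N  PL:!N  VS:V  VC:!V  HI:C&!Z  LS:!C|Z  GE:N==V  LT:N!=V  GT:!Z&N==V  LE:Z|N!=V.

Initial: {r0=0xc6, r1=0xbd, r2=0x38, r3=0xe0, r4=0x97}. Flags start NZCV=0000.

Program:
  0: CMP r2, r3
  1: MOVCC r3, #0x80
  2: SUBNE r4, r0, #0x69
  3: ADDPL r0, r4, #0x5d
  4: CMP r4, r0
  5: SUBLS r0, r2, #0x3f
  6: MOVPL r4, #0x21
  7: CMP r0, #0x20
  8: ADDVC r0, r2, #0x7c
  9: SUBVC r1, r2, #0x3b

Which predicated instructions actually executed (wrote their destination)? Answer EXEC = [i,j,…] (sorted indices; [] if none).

EXEC = [1,2,3,5,8,9]

[0] flags=0000 → (cmp)
[1] flags=0000 CC?T → r3=0x80
[2] flags=0000 NE?T → r4=0x5d
[3] flags=0000 PL?T → r0=0xba
[4] flags=1001 → (cmp)
[5] flags=1001 LS?T → r0=0xf9
[6] flags=1001 PL?F → skip
[7] flags=1010 → (cmp)
[8] flags=1010 VC?T → r0=0xb4
[9] flags=1010 VC?T → r1=0xfd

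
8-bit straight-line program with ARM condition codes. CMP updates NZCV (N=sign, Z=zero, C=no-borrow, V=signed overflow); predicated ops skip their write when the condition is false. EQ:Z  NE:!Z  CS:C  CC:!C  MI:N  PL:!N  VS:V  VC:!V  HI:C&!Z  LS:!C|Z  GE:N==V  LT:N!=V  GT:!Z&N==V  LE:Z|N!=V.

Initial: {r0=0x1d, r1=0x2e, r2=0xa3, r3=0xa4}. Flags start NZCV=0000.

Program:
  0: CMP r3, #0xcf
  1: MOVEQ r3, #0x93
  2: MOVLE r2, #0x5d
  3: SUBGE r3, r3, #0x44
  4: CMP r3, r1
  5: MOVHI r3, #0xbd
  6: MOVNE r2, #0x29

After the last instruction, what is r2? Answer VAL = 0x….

0: ✓ CMP  NZCV=1000
1: · MOVEQ
2: ✓ MOVLE  r2←0x5d
3: · SUBGE
4: ✓ CMP  NZCV=0011
5: ✓ MOVHI  r3←0xbd
6: ✓ MOVNE  r2←0x29

VAL = 0x29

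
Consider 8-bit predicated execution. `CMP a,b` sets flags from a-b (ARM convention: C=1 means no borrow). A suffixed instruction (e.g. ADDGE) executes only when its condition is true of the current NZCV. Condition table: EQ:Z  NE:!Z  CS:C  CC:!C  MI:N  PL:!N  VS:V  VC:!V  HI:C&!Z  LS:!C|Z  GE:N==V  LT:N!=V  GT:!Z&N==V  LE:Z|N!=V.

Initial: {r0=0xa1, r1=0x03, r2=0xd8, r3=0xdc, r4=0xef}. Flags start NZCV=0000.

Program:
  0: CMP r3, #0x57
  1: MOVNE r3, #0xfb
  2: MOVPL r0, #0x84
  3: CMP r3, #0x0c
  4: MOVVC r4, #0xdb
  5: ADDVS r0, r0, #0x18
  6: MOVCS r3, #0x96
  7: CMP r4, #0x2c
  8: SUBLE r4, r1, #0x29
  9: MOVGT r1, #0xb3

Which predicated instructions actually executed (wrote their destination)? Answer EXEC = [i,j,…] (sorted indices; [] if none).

EXEC = [1,4,6,8]

[0] flags=1010 → (cmp)
[1] flags=1010 NE?T → r3=0xfb
[2] flags=1010 PL?F → skip
[3] flags=1010 → (cmp)
[4] flags=1010 VC?T → r4=0xdb
[5] flags=1010 VS?F → skip
[6] flags=1010 CS?T → r3=0x96
[7] flags=1010 → (cmp)
[8] flags=1010 LE?T → r4=0xda
[9] flags=1010 GT?F → skip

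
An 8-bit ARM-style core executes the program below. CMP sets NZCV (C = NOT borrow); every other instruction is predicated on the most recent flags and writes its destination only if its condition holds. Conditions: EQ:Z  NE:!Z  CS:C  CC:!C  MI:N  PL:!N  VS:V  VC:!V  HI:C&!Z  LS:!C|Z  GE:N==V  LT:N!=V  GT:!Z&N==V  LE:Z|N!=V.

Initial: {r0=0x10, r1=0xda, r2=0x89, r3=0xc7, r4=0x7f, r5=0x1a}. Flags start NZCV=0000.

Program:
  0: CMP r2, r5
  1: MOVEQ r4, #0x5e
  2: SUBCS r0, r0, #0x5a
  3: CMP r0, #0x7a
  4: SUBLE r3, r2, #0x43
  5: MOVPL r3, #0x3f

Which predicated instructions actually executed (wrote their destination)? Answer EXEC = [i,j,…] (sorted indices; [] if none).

[0] flags=0011 → (cmp)
[1] flags=0011 EQ?F → skip
[2] flags=0011 CS?T → r0=0xb6
[3] flags=0011 → (cmp)
[4] flags=0011 LE?T → r3=0x46
[5] flags=0011 PL?T → r3=0x3f

EXEC = [2,4,5]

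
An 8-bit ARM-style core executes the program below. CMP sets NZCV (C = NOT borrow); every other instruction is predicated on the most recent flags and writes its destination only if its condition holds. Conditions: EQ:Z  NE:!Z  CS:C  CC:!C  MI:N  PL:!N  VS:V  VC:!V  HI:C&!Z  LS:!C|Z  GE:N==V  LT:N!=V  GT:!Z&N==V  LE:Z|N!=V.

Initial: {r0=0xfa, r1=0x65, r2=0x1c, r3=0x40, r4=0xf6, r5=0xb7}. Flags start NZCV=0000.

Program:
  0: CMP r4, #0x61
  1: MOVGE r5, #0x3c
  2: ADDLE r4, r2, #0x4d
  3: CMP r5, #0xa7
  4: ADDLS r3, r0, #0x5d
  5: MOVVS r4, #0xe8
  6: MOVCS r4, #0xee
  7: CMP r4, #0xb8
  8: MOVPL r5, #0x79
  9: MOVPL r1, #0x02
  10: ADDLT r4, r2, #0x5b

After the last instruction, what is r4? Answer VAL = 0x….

0: ✓ CMP  NZCV=1010
1: · MOVGE
2: ✓ ADDLE  r4←0x69
3: ✓ CMP  NZCV=0010
4: · ADDLS
5: · MOVVS
6: ✓ MOVCS  r4←0xee
7: ✓ CMP  NZCV=0010
8: ✓ MOVPL  r5←0x79
9: ✓ MOVPL  r1←0x02
10: · ADDLT

VAL = 0xee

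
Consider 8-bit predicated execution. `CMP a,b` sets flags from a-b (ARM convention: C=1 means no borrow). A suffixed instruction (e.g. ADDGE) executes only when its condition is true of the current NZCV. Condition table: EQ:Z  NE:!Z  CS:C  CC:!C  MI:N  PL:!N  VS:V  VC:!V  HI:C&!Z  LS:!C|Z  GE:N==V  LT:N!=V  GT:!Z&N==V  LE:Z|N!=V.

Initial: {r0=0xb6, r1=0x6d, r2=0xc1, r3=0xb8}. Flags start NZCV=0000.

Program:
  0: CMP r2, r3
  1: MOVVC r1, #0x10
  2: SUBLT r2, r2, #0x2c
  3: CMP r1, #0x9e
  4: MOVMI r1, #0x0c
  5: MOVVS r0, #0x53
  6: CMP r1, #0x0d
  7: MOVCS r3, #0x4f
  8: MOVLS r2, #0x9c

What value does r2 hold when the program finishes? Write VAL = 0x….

VAL = 0xc1

0: ✓ CMP  NZCV=0010
1: ✓ MOVVC  r1←0x10
2: · SUBLT
3: ✓ CMP  NZCV=0000
4: · MOVMI
5: · MOVVS
6: ✓ CMP  NZCV=0010
7: ✓ MOVCS  r3←0x4f
8: · MOVLS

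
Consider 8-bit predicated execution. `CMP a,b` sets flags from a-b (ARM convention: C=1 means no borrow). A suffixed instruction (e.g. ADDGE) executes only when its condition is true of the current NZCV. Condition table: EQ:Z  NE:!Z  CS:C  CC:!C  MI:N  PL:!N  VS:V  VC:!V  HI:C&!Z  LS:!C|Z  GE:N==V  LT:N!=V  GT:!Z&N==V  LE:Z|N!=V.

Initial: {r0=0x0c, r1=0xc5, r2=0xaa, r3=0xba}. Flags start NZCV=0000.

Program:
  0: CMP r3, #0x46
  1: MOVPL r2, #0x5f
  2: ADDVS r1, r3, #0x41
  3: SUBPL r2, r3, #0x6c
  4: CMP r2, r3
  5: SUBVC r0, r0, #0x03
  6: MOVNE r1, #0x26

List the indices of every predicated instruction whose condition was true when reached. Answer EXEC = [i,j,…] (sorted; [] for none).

0: ✓ CMP  NZCV=0011
1: ✓ MOVPL  r2←0x5f
2: ✓ ADDVS  r1←0xfb
3: ✓ SUBPL  r2←0x4e
4: ✓ CMP  NZCV=1001
5: · SUBVC
6: ✓ MOVNE  r1←0x26

EXEC = [1,2,3,6]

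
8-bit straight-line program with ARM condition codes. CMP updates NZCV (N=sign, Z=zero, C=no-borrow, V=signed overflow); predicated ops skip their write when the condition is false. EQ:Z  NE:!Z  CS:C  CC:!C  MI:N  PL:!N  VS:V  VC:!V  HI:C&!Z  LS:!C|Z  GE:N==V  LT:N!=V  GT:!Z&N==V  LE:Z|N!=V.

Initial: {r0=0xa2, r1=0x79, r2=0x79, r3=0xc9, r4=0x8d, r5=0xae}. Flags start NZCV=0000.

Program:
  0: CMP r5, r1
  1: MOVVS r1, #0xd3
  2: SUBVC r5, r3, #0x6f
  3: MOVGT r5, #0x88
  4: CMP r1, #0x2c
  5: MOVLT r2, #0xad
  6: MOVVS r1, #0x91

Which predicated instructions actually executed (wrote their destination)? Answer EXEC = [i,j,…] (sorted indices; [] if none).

EXEC = [1,5]

[0] flags=0011 → (cmp)
[1] flags=0011 VS?T → r1=0xd3
[2] flags=0011 VC?F → skip
[3] flags=0011 GT?F → skip
[4] flags=1010 → (cmp)
[5] flags=1010 LT?T → r2=0xad
[6] flags=1010 VS?F → skip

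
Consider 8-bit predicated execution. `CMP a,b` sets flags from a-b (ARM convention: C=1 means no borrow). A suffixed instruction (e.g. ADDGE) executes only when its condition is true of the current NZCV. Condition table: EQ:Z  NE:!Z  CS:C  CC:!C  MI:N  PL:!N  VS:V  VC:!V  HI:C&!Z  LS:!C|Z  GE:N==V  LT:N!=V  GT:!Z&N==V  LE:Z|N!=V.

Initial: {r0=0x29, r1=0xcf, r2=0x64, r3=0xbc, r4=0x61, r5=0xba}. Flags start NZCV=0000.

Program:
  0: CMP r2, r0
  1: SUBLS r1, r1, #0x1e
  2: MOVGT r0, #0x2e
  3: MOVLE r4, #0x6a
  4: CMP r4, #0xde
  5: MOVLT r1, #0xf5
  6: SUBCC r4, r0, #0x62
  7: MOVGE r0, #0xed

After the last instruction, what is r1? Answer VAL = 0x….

[0] flags=0010 → (cmp)
[1] flags=0010 LS?F → skip
[2] flags=0010 GT?T → r0=0x2e
[3] flags=0010 LE?F → skip
[4] flags=1001 → (cmp)
[5] flags=1001 LT?F → skip
[6] flags=1001 CC?T → r4=0xcc
[7] flags=1001 GE?T → r0=0xed

VAL = 0xcf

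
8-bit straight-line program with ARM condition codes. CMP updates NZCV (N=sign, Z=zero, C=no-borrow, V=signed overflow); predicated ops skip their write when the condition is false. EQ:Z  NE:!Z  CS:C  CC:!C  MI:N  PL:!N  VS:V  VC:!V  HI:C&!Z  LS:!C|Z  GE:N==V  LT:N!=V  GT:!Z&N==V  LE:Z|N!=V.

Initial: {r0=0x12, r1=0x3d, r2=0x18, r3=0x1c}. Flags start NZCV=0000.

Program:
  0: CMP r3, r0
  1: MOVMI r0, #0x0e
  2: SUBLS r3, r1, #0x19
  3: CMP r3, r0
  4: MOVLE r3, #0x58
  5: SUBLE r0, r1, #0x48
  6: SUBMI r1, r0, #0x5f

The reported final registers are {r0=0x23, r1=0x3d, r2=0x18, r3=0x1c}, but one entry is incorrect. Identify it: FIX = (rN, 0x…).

FIX = (r0, 0x12)

0: ✓ CMP  NZCV=0010
1: · MOVMI
2: · SUBLS
3: ✓ CMP  NZCV=0010
4: · MOVLE
5: · SUBLE
6: · SUBMI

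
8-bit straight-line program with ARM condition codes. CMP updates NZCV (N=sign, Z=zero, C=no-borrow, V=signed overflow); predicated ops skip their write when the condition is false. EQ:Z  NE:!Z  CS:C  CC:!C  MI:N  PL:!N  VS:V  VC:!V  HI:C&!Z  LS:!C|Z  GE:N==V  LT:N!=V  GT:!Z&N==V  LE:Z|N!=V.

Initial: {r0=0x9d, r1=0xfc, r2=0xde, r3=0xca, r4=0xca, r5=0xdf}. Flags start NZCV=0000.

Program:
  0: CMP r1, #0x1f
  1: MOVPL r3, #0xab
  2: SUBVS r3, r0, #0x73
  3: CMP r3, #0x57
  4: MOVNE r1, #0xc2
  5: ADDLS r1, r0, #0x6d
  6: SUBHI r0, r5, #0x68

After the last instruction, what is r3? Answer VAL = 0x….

VAL = 0xca

[0] flags=1010 → (cmp)
[1] flags=1010 PL?F → skip
[2] flags=1010 VS?F → skip
[3] flags=0011 → (cmp)
[4] flags=0011 NE?T → r1=0xc2
[5] flags=0011 LS?F → skip
[6] flags=0011 HI?T → r0=0x77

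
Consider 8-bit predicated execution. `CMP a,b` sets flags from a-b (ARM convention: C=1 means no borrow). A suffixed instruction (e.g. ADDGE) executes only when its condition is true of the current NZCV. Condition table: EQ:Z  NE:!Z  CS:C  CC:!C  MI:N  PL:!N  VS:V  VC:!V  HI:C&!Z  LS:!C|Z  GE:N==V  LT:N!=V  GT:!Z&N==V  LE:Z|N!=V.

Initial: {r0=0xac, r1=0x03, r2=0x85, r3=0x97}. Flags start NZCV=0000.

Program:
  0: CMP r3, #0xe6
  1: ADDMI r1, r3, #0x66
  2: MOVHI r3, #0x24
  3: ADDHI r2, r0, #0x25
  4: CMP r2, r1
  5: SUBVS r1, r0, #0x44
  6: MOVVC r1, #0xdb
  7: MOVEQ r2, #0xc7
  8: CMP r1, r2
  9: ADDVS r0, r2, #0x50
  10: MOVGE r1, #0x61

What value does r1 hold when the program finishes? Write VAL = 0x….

[0] flags=1000 → (cmp)
[1] flags=1000 MI?T → r1=0xfd
[2] flags=1000 HI?F → skip
[3] flags=1000 HI?F → skip
[4] flags=1000 → (cmp)
[5] flags=1000 VS?F → skip
[6] flags=1000 VC?T → r1=0xdb
[7] flags=1000 EQ?F → skip
[8] flags=0010 → (cmp)
[9] flags=0010 VS?F → skip
[10] flags=0010 GE?T → r1=0x61

VAL = 0x61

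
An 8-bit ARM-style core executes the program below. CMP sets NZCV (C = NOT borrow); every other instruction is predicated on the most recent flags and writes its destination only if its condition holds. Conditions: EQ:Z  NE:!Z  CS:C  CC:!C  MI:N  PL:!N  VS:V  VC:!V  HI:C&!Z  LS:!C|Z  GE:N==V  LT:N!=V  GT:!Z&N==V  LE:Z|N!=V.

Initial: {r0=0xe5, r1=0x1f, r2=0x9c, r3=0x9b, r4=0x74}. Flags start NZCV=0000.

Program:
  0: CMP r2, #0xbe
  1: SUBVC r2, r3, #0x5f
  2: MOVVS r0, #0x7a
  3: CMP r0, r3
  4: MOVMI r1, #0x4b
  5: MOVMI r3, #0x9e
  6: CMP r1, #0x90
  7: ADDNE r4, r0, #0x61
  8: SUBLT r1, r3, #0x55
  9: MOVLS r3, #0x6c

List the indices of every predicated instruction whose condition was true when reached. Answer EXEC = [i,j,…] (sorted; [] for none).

0: ✓ CMP  NZCV=1000
1: ✓ SUBVC  r2←0x3c
2: · MOVVS
3: ✓ CMP  NZCV=0010
4: · MOVMI
5: · MOVMI
6: ✓ CMP  NZCV=1001
7: ✓ ADDNE  r4←0x46
8: · SUBLT
9: ✓ MOVLS  r3←0x6c

EXEC = [1,7,9]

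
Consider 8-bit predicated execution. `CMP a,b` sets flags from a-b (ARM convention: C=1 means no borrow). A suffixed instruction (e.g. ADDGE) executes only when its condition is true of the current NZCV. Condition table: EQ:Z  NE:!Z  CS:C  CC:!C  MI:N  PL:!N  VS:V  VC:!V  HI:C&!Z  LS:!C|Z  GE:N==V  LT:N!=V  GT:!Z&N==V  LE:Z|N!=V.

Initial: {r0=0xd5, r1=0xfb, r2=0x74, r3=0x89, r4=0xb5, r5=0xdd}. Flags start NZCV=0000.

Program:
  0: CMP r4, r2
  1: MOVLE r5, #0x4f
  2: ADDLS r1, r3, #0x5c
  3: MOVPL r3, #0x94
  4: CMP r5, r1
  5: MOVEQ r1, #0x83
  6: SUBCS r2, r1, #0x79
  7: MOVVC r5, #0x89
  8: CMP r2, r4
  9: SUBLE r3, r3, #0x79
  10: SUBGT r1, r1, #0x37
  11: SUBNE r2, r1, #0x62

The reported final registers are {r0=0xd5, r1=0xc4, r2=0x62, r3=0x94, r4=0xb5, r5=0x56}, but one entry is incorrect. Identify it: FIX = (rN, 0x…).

FIX = (r5, 0x89)

[0] flags=0011 → (cmp)
[1] flags=0011 LE?T → r5=0x4f
[2] flags=0011 LS?F → skip
[3] flags=0011 PL?T → r3=0x94
[4] flags=0000 → (cmp)
[5] flags=0000 EQ?F → skip
[6] flags=0000 CS?F → skip
[7] flags=0000 VC?T → r5=0x89
[8] flags=1001 → (cmp)
[9] flags=1001 LE?F → skip
[10] flags=1001 GT?T → r1=0xc4
[11] flags=1001 NE?T → r2=0x62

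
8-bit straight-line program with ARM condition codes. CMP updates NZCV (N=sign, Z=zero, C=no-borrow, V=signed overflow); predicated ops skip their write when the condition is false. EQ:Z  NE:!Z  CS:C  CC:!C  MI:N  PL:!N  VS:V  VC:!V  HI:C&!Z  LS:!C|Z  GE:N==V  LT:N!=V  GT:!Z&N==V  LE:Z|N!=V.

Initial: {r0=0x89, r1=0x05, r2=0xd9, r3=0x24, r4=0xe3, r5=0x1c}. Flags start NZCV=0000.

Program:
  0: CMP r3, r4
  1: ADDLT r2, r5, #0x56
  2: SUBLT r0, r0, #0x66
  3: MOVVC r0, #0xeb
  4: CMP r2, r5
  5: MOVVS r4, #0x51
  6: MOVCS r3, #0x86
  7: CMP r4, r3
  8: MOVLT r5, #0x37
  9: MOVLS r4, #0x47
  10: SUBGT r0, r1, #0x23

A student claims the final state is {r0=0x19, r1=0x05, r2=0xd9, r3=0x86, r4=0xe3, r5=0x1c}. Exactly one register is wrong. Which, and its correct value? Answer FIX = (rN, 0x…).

[0] flags=0000 → (cmp)
[1] flags=0000 LT?F → skip
[2] flags=0000 LT?F → skip
[3] flags=0000 VC?T → r0=0xeb
[4] flags=1010 → (cmp)
[5] flags=1010 VS?F → skip
[6] flags=1010 CS?T → r3=0x86
[7] flags=0010 → (cmp)
[8] flags=0010 LT?F → skip
[9] flags=0010 LS?F → skip
[10] flags=0010 GT?T → r0=0xe2

FIX = (r0, 0xe2)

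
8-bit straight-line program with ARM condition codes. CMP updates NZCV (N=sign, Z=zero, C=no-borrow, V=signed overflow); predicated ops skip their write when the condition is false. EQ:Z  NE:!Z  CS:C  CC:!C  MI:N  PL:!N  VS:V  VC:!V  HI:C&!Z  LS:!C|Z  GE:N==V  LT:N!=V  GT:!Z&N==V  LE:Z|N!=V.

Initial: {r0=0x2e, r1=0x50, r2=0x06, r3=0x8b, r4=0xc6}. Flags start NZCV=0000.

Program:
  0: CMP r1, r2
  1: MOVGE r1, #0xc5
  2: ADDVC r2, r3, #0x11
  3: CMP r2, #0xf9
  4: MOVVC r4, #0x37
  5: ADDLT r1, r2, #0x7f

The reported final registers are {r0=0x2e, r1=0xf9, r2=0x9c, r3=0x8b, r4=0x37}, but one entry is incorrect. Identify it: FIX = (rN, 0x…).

0: ✓ CMP  NZCV=0010
1: ✓ MOVGE  r1←0xc5
2: ✓ ADDVC  r2←0x9c
3: ✓ CMP  NZCV=1000
4: ✓ MOVVC  r4←0x37
5: ✓ ADDLT  r1←0x1b

FIX = (r1, 0x1b)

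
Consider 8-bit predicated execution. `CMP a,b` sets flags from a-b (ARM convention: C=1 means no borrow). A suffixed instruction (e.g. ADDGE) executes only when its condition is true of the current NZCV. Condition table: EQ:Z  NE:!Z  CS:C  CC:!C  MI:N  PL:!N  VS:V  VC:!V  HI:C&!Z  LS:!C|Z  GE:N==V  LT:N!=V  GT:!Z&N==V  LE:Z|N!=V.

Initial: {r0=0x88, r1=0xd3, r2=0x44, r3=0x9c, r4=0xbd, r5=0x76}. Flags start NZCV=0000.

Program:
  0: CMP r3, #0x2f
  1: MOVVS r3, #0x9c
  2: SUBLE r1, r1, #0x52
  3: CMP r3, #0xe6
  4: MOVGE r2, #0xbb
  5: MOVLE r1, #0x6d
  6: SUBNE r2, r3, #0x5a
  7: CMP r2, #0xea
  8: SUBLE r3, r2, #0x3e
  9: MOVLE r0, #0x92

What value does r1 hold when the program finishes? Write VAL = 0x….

VAL = 0x6d

0: ✓ CMP  NZCV=0011
1: ✓ MOVVS  r3←0x9c
2: ✓ SUBLE  r1←0x81
3: ✓ CMP  NZCV=1000
4: · MOVGE
5: ✓ MOVLE  r1←0x6d
6: ✓ SUBNE  r2←0x42
7: ✓ CMP  NZCV=0000
8: · SUBLE
9: · MOVLE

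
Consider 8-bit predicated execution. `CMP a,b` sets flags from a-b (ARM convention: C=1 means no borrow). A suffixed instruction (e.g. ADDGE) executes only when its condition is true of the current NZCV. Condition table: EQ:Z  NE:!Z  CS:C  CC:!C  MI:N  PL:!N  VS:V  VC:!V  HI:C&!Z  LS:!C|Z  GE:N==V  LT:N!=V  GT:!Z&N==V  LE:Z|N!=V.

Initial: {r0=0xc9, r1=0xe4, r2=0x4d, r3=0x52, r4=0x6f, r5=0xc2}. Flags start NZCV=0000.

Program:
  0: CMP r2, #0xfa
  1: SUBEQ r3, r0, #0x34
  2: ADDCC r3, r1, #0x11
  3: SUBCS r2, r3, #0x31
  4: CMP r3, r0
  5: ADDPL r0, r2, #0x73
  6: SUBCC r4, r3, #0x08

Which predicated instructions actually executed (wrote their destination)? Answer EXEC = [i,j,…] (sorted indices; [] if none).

EXEC = [2,5]

[0] flags=0000 → (cmp)
[1] flags=0000 EQ?F → skip
[2] flags=0000 CC?T → r3=0xf5
[3] flags=0000 CS?F → skip
[4] flags=0010 → (cmp)
[5] flags=0010 PL?T → r0=0xc0
[6] flags=0010 CC?F → skip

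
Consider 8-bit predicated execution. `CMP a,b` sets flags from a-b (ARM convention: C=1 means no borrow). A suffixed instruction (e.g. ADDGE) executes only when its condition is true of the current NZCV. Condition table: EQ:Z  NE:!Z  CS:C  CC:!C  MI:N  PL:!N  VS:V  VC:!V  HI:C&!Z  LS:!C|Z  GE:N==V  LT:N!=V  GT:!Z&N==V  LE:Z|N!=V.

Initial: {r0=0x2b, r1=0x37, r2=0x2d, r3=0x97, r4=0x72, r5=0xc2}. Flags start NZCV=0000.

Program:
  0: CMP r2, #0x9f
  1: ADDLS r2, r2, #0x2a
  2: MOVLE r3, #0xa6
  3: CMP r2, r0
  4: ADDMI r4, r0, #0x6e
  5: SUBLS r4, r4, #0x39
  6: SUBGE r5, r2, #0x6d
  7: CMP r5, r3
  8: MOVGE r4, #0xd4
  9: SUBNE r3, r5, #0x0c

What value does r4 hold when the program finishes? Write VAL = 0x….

VAL = 0xd4

[0] flags=1001 → (cmp)
[1] flags=1001 LS?T → r2=0x57
[2] flags=1001 LE?F → skip
[3] flags=0010 → (cmp)
[4] flags=0010 MI?F → skip
[5] flags=0010 LS?F → skip
[6] flags=0010 GE?T → r5=0xea
[7] flags=0010 → (cmp)
[8] flags=0010 GE?T → r4=0xd4
[9] flags=0010 NE?T → r3=0xde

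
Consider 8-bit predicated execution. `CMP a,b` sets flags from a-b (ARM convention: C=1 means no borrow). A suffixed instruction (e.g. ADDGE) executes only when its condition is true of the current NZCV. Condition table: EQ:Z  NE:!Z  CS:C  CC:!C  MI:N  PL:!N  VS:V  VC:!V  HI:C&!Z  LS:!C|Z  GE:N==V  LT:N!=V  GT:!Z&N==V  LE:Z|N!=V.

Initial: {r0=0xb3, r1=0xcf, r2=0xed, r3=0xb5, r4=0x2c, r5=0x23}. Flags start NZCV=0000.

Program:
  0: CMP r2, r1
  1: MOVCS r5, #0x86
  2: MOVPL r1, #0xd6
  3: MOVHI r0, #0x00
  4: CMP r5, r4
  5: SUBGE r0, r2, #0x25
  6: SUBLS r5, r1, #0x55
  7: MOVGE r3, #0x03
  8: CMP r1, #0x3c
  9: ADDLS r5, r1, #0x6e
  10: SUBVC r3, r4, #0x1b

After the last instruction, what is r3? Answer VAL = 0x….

0: ✓ CMP  NZCV=0010
1: ✓ MOVCS  r5←0x86
2: ✓ MOVPL  r1←0xd6
3: ✓ MOVHI  r0←0x00
4: ✓ CMP  NZCV=0011
5: · SUBGE
6: · SUBLS
7: · MOVGE
8: ✓ CMP  NZCV=1010
9: · ADDLS
10: ✓ SUBVC  r3←0x11

VAL = 0x11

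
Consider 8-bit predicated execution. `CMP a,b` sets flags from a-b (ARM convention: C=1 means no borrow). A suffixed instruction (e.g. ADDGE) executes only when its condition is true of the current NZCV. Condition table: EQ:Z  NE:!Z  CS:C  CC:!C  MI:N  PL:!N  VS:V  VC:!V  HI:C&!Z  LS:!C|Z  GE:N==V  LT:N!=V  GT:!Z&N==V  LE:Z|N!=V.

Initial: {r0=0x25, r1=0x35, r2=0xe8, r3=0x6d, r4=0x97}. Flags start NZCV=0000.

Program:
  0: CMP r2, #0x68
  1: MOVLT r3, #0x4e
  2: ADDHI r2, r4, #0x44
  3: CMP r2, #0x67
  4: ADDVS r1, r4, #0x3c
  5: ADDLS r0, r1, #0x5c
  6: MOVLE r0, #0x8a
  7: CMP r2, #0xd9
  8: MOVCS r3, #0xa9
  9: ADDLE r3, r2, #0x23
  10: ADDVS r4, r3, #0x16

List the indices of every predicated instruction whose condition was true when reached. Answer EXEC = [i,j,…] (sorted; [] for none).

EXEC = [1,2,4,6,8]

0: ✓ CMP  NZCV=1010
1: ✓ MOVLT  r3←0x4e
2: ✓ ADDHI  r2←0xdb
3: ✓ CMP  NZCV=0011
4: ✓ ADDVS  r1←0xd3
5: · ADDLS
6: ✓ MOVLE  r0←0x8a
7: ✓ CMP  NZCV=0010
8: ✓ MOVCS  r3←0xa9
9: · ADDLE
10: · ADDVS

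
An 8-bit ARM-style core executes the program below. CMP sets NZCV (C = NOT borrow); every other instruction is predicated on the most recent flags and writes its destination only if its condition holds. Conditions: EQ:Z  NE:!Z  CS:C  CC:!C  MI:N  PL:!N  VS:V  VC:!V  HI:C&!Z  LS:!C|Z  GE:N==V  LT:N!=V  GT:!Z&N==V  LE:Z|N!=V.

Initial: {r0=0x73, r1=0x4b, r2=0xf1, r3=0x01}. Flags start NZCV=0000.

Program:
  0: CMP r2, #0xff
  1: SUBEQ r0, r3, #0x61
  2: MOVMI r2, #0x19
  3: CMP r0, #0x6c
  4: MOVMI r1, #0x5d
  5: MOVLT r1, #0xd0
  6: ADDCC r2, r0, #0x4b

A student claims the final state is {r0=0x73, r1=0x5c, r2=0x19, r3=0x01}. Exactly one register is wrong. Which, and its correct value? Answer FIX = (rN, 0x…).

0: ✓ CMP  NZCV=1000
1: · SUBEQ
2: ✓ MOVMI  r2←0x19
3: ✓ CMP  NZCV=0010
4: · MOVMI
5: · MOVLT
6: · ADDCC

FIX = (r1, 0x4b)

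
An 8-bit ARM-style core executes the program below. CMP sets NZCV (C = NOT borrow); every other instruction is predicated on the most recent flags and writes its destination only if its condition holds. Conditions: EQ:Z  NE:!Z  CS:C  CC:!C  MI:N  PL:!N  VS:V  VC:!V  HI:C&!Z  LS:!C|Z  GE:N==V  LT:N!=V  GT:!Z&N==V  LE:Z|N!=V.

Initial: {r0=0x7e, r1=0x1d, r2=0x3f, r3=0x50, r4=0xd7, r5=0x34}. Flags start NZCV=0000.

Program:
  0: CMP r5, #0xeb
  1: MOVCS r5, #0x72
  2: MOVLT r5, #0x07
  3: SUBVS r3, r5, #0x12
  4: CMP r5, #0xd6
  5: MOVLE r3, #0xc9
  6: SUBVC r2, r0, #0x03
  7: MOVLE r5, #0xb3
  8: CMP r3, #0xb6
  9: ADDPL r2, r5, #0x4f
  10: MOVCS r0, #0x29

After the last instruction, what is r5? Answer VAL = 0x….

VAL = 0x34

[0] flags=0000 → (cmp)
[1] flags=0000 CS?F → skip
[2] flags=0000 LT?F → skip
[3] flags=0000 VS?F → skip
[4] flags=0000 → (cmp)
[5] flags=0000 LE?F → skip
[6] flags=0000 VC?T → r2=0x7b
[7] flags=0000 LE?F → skip
[8] flags=1001 → (cmp)
[9] flags=1001 PL?F → skip
[10] flags=1001 CS?F → skip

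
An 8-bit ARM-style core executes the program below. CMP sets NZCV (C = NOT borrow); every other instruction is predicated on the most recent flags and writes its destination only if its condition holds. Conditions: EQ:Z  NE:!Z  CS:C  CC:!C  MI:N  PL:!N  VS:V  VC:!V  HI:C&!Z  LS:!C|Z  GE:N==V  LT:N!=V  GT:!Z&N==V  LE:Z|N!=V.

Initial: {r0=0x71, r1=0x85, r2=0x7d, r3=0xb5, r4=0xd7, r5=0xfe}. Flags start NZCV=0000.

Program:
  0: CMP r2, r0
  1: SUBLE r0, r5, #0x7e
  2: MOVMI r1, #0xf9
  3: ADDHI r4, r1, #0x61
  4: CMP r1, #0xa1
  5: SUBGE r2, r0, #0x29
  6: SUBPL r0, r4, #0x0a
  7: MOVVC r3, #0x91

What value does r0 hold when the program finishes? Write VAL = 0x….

VAL = 0x71

[0] flags=0010 → (cmp)
[1] flags=0010 LE?F → skip
[2] flags=0010 MI?F → skip
[3] flags=0010 HI?T → r4=0xe6
[4] flags=1000 → (cmp)
[5] flags=1000 GE?F → skip
[6] flags=1000 PL?F → skip
[7] flags=1000 VC?T → r3=0x91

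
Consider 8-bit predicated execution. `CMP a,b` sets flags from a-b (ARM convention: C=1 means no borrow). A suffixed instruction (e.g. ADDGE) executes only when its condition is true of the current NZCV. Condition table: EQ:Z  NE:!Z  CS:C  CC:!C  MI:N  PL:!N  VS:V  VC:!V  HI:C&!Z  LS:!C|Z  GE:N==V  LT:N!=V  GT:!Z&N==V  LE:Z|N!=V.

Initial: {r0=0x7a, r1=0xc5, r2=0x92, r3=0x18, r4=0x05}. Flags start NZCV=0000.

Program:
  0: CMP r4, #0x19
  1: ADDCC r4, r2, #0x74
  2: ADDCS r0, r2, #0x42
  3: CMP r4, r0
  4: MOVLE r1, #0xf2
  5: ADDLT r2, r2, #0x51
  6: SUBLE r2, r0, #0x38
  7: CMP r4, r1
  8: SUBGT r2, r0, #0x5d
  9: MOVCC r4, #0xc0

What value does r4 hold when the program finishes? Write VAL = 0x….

0: ✓ CMP  NZCV=1000
1: ✓ ADDCC  r4←0x06
2: · ADDCS
3: ✓ CMP  NZCV=1000
4: ✓ MOVLE  r1←0xf2
5: ✓ ADDLT  r2←0xe3
6: ✓ SUBLE  r2←0x42
7: ✓ CMP  NZCV=0000
8: ✓ SUBGT  r2←0x1d
9: ✓ MOVCC  r4←0xc0

VAL = 0xc0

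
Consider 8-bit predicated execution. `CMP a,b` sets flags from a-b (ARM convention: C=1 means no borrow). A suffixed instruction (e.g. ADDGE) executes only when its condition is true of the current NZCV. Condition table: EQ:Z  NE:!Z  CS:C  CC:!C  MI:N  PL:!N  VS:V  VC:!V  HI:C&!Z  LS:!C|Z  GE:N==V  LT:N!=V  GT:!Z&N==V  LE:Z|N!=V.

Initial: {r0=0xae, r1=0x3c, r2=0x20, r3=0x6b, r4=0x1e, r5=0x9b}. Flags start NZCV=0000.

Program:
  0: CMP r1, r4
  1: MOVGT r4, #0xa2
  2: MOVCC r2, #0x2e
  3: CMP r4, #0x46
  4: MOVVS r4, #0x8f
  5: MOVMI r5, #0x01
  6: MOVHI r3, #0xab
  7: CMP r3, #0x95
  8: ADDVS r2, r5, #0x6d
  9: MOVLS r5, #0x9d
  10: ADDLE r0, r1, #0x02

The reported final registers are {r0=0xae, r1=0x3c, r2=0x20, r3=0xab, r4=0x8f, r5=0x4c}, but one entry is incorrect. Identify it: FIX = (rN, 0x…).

FIX = (r5, 0x9b)

[0] flags=0010 → (cmp)
[1] flags=0010 GT?T → r4=0xa2
[2] flags=0010 CC?F → skip
[3] flags=0011 → (cmp)
[4] flags=0011 VS?T → r4=0x8f
[5] flags=0011 MI?F → skip
[6] flags=0011 HI?T → r3=0xab
[7] flags=0010 → (cmp)
[8] flags=0010 VS?F → skip
[9] flags=0010 LS?F → skip
[10] flags=0010 LE?F → skip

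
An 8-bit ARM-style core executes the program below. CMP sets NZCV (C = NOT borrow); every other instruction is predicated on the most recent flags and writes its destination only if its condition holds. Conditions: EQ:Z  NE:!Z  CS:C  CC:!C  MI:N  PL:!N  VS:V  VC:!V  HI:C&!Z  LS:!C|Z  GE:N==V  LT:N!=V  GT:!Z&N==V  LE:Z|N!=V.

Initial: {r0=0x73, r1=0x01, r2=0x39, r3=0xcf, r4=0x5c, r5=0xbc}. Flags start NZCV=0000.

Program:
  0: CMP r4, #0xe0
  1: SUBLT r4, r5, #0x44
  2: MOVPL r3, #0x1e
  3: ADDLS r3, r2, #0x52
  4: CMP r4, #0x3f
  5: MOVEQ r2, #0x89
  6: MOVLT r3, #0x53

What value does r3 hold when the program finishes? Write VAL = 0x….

VAL = 0x8b

0: ✓ CMP  NZCV=0000
1: · SUBLT
2: ✓ MOVPL  r3←0x1e
3: ✓ ADDLS  r3←0x8b
4: ✓ CMP  NZCV=0010
5: · MOVEQ
6: · MOVLT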